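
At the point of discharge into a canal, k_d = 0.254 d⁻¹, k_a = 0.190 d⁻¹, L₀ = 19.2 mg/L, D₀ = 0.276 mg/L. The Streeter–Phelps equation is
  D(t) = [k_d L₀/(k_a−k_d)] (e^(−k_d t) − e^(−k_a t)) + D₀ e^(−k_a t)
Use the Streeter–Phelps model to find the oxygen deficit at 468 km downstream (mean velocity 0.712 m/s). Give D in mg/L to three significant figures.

Travel time t = x/v = 468 km / (0.712 m/s) = 468000 m / 0.712 m/s = 657300 s = 7.608 d.
k_d L₀/(k_a−k_d) = 0.254×19.2/(0.190−0.254) = 4.877/-0.06400 = -76.20 mg/L.
e^(−k_d t) = e^(−0.254×7.608) = 0.1448; e^(−k_a t) = e^(−0.190×7.608) = 0.2356.
D = -76.20 × (0.1448 − 0.2356) + 0.276 × 0.2356 = 6.921 + 0.06504 = 6.986 mg/L.

D ≈ 6.99 mg/L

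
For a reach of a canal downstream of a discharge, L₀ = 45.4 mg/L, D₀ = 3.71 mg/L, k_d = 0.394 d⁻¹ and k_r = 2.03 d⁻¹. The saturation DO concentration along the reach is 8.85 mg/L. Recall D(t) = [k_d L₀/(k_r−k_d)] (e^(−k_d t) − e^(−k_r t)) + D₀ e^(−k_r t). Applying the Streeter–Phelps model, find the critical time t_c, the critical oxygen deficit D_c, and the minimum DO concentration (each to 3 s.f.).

t_c = [1/(k_r−k_d)] ln[(k_r/k_d)(1 − D₀(k_r−k_d)/(k_d L₀))]
= [1/(2.03−0.394)] ln[(2.03/0.394)(1 − 3.71×1.636/(0.394×45.4))]
= (1/1.636) ln[5.152 × 0.6607] = 0.6112 × ln(3.404) = 0.6112 × 1.225 = 0.7488 d.
D_c = (k_d/k_r) L₀ e^(−k_d t_c) = (0.394/2.03) × 45.4 × e^(−0.394×0.7488) = 0.1941 × 45.4 × 0.7445 = 6.560 mg/L.
Minimum DO = C_s − D_c = 8.85 − 6.560 = 2.290 mg/L.

t_c ≈ 0.749 d; D_c ≈ 6.56 mg/L; min DO ≈ 2.29 mg/L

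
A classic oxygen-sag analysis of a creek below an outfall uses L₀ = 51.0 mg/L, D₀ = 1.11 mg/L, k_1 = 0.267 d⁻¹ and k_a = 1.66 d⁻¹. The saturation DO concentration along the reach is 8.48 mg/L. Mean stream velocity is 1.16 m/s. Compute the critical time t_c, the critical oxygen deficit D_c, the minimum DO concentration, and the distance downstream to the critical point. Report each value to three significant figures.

At the critical point dD/dt = 0, so k_1 L₀ e^(−k_1 t) = k_a D. Substituting D(t) from the Streeter–Phelps equation and solving for t gives
t_c = ln[(k_a/k_1)(1 − D₀(k_a−k_1)/(k_1 L₀))] / (k_a−k_1).
Here k_a−k_1 = 1.393 d⁻¹ and 1 − D₀(k_a−k_1)/(k_1 L₀) = 1 − 1.11×1.393/(0.267×51.0) = 0.8864, so
t_c = ln(6.217 × 0.8864) / 1.393 = 1.707 / 1.393 = 1.225 d.
D_c = (k_1/k_a) L₀ e^(−k_1 t_c) = (0.267/1.66) × 51.0 × e^(−0.267×1.225) = 0.1608 × 51.0 × 0.7210 = 5.914 mg/L.
Minimum DO = C_s − D_c = 8.48 − 5.914 = 2.566 mg/L.
x_c = v t_c = 1.16 m/s × 1.225 d × 86400 s/d = 122800 m ≈ 123 km.

t_c ≈ 1.23 d; D_c ≈ 5.91 mg/L; min DO ≈ 2.57 mg/L; x_c ≈ 123 km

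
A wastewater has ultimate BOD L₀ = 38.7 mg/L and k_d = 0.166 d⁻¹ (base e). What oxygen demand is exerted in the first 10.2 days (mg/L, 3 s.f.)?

y ≈ 31.6 mg/L

y_t = L₀(1 − e^(−k_d t)) = 38.7 × (1 − e^(−0.166×10.2))
= 38.7 × (1 − 0.1839) = 38.7 × 0.8161 = 31.58 mg/L.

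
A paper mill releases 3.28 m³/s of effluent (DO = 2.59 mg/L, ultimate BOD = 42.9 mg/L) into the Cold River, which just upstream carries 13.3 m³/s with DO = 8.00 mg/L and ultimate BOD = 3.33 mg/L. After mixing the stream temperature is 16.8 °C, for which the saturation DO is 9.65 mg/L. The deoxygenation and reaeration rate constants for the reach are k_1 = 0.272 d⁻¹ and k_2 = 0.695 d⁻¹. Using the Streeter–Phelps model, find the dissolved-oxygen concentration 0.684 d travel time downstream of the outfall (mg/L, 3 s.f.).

Mixed DO = (13.3×8.00 + 3.28×2.59)/(13.3+3.28) = 114.9/16.58 = 6.930 mg/L.
Mixed L₀ = (13.3×3.33 + 3.28×42.9)/(16.58) = 185.0/16.58 = 11.16 mg/L.
Initial deficit D₀ = C_s − DO₀ = 9.65 − 6.930 = 2.720 mg/L.
D(0.684) = [0.272×11.16/(0.695−0.272)](e^(−0.272×0.684) − e^(−0.695×0.684)) + 2.720 e^(−0.695×0.684)
= 7.175 × (0.8302 − 0.6216) + 2.720 × 0.6216 = 3.188 mg/L.
DO = 9.65 − 3.188 = 6.462 mg/L.

DO ≈ 6.46 mg/L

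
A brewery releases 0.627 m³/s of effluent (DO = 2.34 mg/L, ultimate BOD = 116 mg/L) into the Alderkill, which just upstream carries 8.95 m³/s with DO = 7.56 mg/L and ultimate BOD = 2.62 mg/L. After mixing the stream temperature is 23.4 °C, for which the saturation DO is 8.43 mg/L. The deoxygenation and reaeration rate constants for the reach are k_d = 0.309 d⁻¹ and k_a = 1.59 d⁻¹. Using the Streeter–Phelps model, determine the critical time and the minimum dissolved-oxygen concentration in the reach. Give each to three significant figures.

Mixed DO = (8.95×7.56 + 0.627×2.34)/(8.95+0.627) = 69.13/9.577 = 7.218 mg/L.
Mixed L₀ = (8.95×2.62 + 0.627×116)/(9.577) = 96.18/9.577 = 10.04 mg/L.
Initial deficit D₀ = C_s − DO₀ = 8.43 − 7.218 = 1.212 mg/L.
t_c = (1/1.281) ln[(1.59/0.309)(1 − 1.212×1.281/(0.309×10.04))] = 0.7806 × ln(2.572) = 0.7374 d.
D_c = (0.309/1.59) × 10.04 × e^(−0.309×0.7374) = 0.1943 × 10.04 × 0.7962 = 1.554 mg/L.
Minimum DO = 8.43 − 1.554 = 6.876 mg/L.

t_c ≈ 0.737 d; minimum DO ≈ 6.88 mg/L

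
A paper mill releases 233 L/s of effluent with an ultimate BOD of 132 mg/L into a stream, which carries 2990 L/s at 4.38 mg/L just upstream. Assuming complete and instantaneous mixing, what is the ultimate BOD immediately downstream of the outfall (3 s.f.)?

Flow-weighted mixing: C = (Q_r C_r + Q_w C_w)/(Q_r + Q_w)
= (2990×4.38 + 233×132)/(2990 + 233) = 43850/3223 = 13.61 mg/L.

13.6 mg/L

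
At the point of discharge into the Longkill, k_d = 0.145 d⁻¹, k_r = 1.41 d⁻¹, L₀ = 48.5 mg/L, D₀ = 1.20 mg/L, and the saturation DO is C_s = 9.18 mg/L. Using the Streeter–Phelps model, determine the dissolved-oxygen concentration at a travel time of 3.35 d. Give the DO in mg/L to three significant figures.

k_d L₀/(k_r−k_d) = 0.145×48.5/(1.41−0.145) = 7.032/1.265 = 5.559 mg/L.
e^(−k_d t) = e^(−0.145×3.350) = 0.6152; e^(−k_r t) = e^(−1.41×3.350) = 0.008884.
D = 5.559 × (0.6152 − 0.008884) + 1.20 × 0.008884 = 3.371 + 0.01066 = 3.382 mg/L.
DO = C_s − D = 9.18 − 3.382 = 5.798 mg/L.

DO ≈ 5.80 mg/L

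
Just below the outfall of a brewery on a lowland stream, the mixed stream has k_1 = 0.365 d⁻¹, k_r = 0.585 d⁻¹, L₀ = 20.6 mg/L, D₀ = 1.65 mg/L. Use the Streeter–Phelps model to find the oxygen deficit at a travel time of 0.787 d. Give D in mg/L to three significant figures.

D ≈ 5.12 mg/L

k_1 L₀/(k_r−k_1) = 0.365×20.6/(0.585−0.365) = 7.519/0.2200 = 34.18 mg/L.
e^(−k_1 t) = e^(−0.365×0.7870) = 0.7503; e^(−k_r t) = e^(−0.585×0.7870) = 0.6310.
D = 34.18 × (0.7503 − 0.6310) + 1.65 × 0.6310 = 4.077 + 1.041 = 5.118 mg/L.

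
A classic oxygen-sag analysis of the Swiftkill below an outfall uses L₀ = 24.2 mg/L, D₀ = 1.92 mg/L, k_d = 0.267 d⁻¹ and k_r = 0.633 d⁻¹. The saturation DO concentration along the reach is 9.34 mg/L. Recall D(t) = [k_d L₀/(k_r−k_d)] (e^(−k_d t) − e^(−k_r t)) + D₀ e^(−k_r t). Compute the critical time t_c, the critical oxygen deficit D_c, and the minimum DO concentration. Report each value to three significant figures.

t_c = [1/(k_r−k_d)] ln[(k_r/k_d)(1 − D₀(k_r−k_d)/(k_d L₀))]
= [1/(0.633−0.267)] ln[(0.633/0.267)(1 − 1.92×0.3660/(0.267×24.2))]
= (1/0.3660) ln[2.371 × 0.8912] = 2.732 × ln(2.113) = 2.732 × 0.7481 = 2.044 d.
L(t_c) = L₀ e^(−k_d t_c) = 24.2 × 0.5794 = 14.02 mg/L, and at the critical point k_r D_c = k_d L, so D_c = (0.267/0.633) × 14.02 = 5.914 mg/L.
Minimum DO = C_s − D_c = 9.34 − 5.914 = 3.426 mg/L.

t_c ≈ 2.04 d; D_c ≈ 5.91 mg/L; min DO ≈ 3.43 mg/L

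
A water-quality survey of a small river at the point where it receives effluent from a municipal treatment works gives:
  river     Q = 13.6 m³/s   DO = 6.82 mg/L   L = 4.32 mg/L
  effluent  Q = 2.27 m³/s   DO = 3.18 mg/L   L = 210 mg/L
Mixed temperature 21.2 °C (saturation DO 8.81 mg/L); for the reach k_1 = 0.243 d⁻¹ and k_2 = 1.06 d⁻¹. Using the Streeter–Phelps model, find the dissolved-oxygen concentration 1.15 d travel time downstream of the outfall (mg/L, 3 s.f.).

Mixed DO = (13.6×6.82 + 2.27×3.18)/(13.6+2.27) = 99.97/15.87 = 6.299 mg/L.
Mixed L₀ = (13.6×4.32 + 2.27×210)/(15.87) = 535.5/15.87 = 33.74 mg/L.
Initial deficit D₀ = C_s − DO₀ = 8.81 − 6.299 = 2.511 mg/L.
D(1.15) = [0.243×33.74/(1.06−0.243)](e^(−0.243×1.15) − e^(−1.06×1.15)) + 2.511 e^(−1.06×1.15)
= 10.04 × (0.7562 − 0.2955) + 2.511 × 0.2955 = 5.365 mg/L.
DO = 8.81 − 5.365 = 3.445 mg/L.

DO ≈ 3.45 mg/L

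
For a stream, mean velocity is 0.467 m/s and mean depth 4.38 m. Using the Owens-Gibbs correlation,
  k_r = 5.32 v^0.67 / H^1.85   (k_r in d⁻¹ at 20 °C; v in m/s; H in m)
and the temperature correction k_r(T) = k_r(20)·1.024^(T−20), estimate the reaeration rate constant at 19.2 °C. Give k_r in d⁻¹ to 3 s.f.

k_r ≈ 0.204 d⁻¹

k_r(20) = 5.32 × 0.467^0.67 / 4.38^1.85 = 5.32 × 0.6004 / 15.37 = 0.2078 d⁻¹.
k_r(19.2) = 0.2078 × 1.024^(19.2−20) = 0.2078 × 0.9812 = 0.2039 d⁻¹.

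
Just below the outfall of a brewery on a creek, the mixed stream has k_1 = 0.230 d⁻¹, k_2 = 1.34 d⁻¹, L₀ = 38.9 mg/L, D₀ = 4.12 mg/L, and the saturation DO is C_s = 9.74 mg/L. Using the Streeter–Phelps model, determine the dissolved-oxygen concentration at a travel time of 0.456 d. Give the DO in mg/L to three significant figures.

k_1 L₀/(k_2−k_1) = 0.230×38.9/(1.34−0.230) = 8.947/1.110 = 8.060 mg/L.
e^(−k_1 t) = e^(−0.230×0.4560) = 0.9004; e^(−k_2 t) = e^(−1.34×0.4560) = 0.5428.
D = 8.060 × (0.9004 − 0.5428) + 4.12 × 0.5428 = 2.883 + 2.236 = 5.119 mg/L.
DO = C_s − D = 9.74 − 5.119 = 4.621 mg/L.

DO ≈ 4.62 mg/L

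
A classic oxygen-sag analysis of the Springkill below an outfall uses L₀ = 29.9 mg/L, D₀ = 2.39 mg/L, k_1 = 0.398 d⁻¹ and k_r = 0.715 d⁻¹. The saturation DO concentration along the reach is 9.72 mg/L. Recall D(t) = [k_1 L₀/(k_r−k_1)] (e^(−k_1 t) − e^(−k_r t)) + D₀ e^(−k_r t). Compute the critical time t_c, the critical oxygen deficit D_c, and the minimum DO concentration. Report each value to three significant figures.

t_c = [1/(k_r−k_1)] ln[(k_r/k_1)(1 − D₀(k_r−k_1)/(k_1 L₀))]
= [1/(0.715−0.398)] ln[(0.715/0.398)(1 − 2.39×0.3170/(0.398×29.9))]
= (1/0.3170) ln[1.796 × 0.9363] = 3.155 × ln(1.682) = 3.155 × 0.5200 = 1.641 d.
D_c = (k_1/k_r) L₀ e^(−k_1 t_c) = (0.398/0.715) × 29.9 × e^(−0.398×1.641) = 0.5566 × 29.9 × 0.5205 = 8.663 mg/L.
Minimum DO = C_s − D_c = 9.72 − 8.663 = 1.057 mg/L.

t_c ≈ 1.64 d; D_c ≈ 8.66 mg/L; min DO ≈ 1.06 mg/L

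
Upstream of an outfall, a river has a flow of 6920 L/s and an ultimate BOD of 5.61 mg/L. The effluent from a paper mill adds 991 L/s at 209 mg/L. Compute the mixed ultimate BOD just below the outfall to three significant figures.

31.1 mg/L

Flow-weighted mixing: C = (Q_r C_r + Q_w C_w)/(Q_r + Q_w)
= (6920×5.61 + 991×209)/(6920 + 991) = 245900/7911 = 31.09 mg/L.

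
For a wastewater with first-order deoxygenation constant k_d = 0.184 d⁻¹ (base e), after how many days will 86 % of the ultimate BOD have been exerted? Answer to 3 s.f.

y/L₀ = 1 − e^(−k_d t) = 0.86 ⇒ e^(−k_d t) = 0.140
t = −ln(0.140) / 0.184 = 1.966 / 0.184 = 10.69 d.

t ≈ 10.7 d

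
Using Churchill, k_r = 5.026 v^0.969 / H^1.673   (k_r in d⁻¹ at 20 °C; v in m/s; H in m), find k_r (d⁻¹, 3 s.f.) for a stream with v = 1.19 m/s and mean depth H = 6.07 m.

k_r ≈ 0.291 d⁻¹

k_r = 5.026 × 1.19^0.969 / 6.07^1.673 = 5.026 × 1.184 / 20.43 = 0.2912 d⁻¹.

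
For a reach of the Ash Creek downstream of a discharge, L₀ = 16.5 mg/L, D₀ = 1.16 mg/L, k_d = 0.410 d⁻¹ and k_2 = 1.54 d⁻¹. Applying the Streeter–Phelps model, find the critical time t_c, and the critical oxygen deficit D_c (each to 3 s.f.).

t_c = [1/(k_2−k_d)] ln[(k_2/k_d)(1 − D₀(k_2−k_d)/(k_d L₀))]
= [1/(1.54−0.410)] ln[(1.54/0.410)(1 − 1.16×1.130/(0.410×16.5))]
= (1/1.130) ln[3.756 × 0.8062] = 0.8850 × ln(3.028) = 0.8850 × 1.108 = 0.9805 d.
D_c = (k_d/k_2) L₀ e^(−k_d t_c) = (0.410/1.54) × 16.5 × e^(−0.410×0.9805) = 0.2662 × 16.5 × 0.6690 = 2.939 mg/L.

t_c ≈ 0.981 d; D_c ≈ 2.94 mg/L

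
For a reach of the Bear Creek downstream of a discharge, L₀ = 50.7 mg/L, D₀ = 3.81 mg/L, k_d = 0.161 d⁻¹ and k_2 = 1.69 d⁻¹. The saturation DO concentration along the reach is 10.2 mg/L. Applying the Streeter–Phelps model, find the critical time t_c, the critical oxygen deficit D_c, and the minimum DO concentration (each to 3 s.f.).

At the critical point dD/dt = 0, so k_d L₀ e^(−k_d t) = k_2 D. Substituting D(t) from the Streeter–Phelps equation and solving for t gives
t_c = ln[(k_2/k_d)(1 − D₀(k_2−k_d)/(k_d L₀))] / (k_2−k_d).
Here k_2−k_d = 1.529 d⁻¹ and 1 − D₀(k_2−k_d)/(k_d L₀) = 1 − 3.81×1.529/(0.161×50.7) = 0.2863, so
t_c = ln(10.50 × 0.2863) / 1.529 = 1.100 / 1.529 = 0.7197 d.
L(t_c) = L₀ e^(−k_d t_c) = 50.7 × 0.8906 = 45.15 mg/L, and at the critical point k_2 D_c = k_d L, so D_c = (0.161/1.69) × 45.15 = 4.302 mg/L.
Minimum DO = C_s − D_c = 10.2 − 4.302 = 5.898 mg/L.

t_c ≈ 0.720 d; D_c ≈ 4.30 mg/L; min DO ≈ 5.90 mg/L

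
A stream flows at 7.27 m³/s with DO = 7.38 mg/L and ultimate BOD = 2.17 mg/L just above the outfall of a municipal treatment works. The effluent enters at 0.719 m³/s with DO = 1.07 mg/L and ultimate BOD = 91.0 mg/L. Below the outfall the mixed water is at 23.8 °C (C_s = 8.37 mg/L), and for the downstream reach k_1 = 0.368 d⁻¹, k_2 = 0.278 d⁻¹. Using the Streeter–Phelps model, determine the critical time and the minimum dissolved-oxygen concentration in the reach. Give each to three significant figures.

t_c ≈ 2.71 d; minimum DO ≈ 3.40 mg/L

Mixed DO = (7.27×7.38 + 0.719×1.07)/(7.27+0.719) = 54.42/7.989 = 6.812 mg/L.
Mixed L₀ = (7.27×2.17 + 0.719×91.0)/(7.989) = 81.20/7.989 = 10.16 mg/L.
Initial deficit D₀ = C_s − DO₀ = 8.37 − 6.812 = 1.558 mg/L.
t_c = (1/-0.09000) ln[(0.278/0.368)(1 − 1.558×-0.09000/(0.368×10.16))] = -11.11 × ln(0.7838) = 2.707 d.
D_c = (0.368/0.278) × 10.16 × e^(−0.368×2.707) = 1.324 × 10.16 × 0.3692 = 4.968 mg/L.
Minimum DO = 8.37 − 4.968 = 3.402 mg/L.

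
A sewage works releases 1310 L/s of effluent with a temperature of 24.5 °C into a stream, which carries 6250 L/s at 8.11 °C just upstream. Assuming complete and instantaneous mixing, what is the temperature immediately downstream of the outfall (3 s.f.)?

Flow-weighted mixing: C = (Q_r C_r + Q_w C_w)/(Q_r + Q_w)
= (6250×8.11 + 1310×24.5)/(6250 + 1310) = 82780/7560 = 10.95 °C.

11.0 °C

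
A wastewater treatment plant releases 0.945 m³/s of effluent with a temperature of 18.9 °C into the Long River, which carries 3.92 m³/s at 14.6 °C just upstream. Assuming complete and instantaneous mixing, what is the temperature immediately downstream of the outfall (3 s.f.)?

15.4 °C

Flow-weighted mixing: C = (Q_r C_r + Q_w C_w)/(Q_r + Q_w)
= (3.92×14.6 + 0.945×18.9)/(3.92 + 0.945) = 75.09/4.865 = 15.44 °C.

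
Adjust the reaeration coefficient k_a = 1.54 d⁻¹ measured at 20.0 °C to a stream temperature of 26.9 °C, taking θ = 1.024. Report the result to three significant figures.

k_a(T₂) = k_a(T₁) · θ^(T₂−T₁) = 1.54 × 1.024^(26.9−20.0)
= 1.54 × 1.024^6.90 = 1.54 × 1.178 = 1.814 d⁻¹.

k_a ≈ 1.81 d⁻¹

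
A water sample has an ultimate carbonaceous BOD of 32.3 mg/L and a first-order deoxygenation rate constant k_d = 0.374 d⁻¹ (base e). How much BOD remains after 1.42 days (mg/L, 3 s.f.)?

L_t = L₀ e^(−k_d t) = 32.3 × e^(−0.374×1.42) = 32.3 × 0.5880 = 18.99 mg/L.

L ≈ 19.0 mg/L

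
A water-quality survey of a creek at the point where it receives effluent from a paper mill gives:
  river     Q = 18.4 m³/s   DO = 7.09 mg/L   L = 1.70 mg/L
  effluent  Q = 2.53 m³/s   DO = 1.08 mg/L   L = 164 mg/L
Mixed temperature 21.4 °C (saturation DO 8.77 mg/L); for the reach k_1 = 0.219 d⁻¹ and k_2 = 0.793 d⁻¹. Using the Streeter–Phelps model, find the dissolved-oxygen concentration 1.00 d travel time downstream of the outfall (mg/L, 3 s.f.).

Mixed DO = (18.4×7.09 + 2.53×1.08)/(18.4+2.53) = 133.2/20.93 = 6.364 mg/L.
Mixed L₀ = (18.4×1.70 + 2.53×164)/(20.93) = 446.2/20.93 = 21.32 mg/L.
Initial deficit D₀ = C_s − DO₀ = 8.77 − 6.364 = 2.406 mg/L.
D(1.00) = [0.219×21.32/(0.793−0.219)](e^(−0.219×1.00) − e^(−0.793×1.00)) + 2.406 e^(−0.793×1.00)
= 8.134 × (0.8033 − 0.4525) + 2.406 × 0.4525 = 3.943 mg/L.
DO = 8.77 − 3.943 = 4.827 mg/L.

DO ≈ 4.83 mg/L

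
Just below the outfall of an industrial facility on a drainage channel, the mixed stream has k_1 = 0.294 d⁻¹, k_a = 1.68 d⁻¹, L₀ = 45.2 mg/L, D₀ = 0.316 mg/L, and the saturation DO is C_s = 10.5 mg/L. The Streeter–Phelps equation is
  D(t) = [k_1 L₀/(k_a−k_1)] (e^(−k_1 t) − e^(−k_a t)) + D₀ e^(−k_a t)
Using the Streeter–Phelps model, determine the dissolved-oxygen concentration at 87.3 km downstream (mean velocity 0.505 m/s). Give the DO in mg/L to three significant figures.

Travel time t = x/v = 87.3 km / (0.505 m/s) = 87300 m / 0.505 m/s = 172900 s = 2.001 d.
k_1 L₀/(k_a−k_1) = 0.294×45.2/(1.68−0.294) = 13.29/1.386 = 9.588 mg/L.
e^(−k_1 t) = e^(−0.294×2.001) = 0.5553; e^(−k_a t) = e^(−1.68×2.001) = 0.03469.
D = 9.588 × (0.5553 − 0.03469) + 0.316 × 0.03469 = 4.992 + 0.01096 = 5.003 mg/L.
DO = C_s − D = 10.5 − 5.003 = 5.497 mg/L.

DO ≈ 5.50 mg/L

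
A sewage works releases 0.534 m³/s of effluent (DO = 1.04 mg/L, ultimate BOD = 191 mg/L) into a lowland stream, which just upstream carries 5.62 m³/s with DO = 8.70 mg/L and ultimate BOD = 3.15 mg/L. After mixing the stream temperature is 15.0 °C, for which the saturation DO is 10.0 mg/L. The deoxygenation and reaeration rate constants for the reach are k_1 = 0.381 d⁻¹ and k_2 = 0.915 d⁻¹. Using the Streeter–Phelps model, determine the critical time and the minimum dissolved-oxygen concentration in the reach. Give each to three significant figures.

t_c ≈ 1.35 d; minimum DO ≈ 5.17 mg/L

Mixed DO = (5.62×8.70 + 0.534×1.04)/(5.62+0.534) = 49.45/6.154 = 8.035 mg/L.
Mixed L₀ = (5.62×3.15 + 0.534×191)/(6.154) = 119.7/6.154 = 19.45 mg/L.
Initial deficit D₀ = C_s − DO₀ = 10.0 − 8.035 = 1.965 mg/L.
t_c = (1/0.5340) ln[(0.915/0.381)(1 − 1.965×0.5340/(0.381×19.45))] = 1.873 × ln(2.062) = 1.355 d.
D_c = (0.381/0.915) × 19.45 × e^(−0.381×1.355) = 0.4164 × 19.45 × 0.5968 = 4.833 mg/L.
Minimum DO = 10.0 − 4.833 = 5.167 mg/L.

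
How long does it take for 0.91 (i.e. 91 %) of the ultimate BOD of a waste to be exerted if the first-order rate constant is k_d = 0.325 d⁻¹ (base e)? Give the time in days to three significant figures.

y/L₀ = 1 − e^(−k_d t) = 0.91 ⇒ e^(−k_d t) = 0.0900
t = −ln(0.0900) / 0.325 = 2.408 / 0.325 = 7.409 d.

t ≈ 7.41 d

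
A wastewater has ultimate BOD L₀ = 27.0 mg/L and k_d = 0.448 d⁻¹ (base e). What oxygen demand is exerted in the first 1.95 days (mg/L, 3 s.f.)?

y_t = L₀(1 − e^(−k_d t)) = 27.0 × (1 − e^(−0.448×1.95))
= 27.0 × (1 − 0.4174) = 27.0 × 0.5826 = 15.73 mg/L.

y ≈ 15.7 mg/L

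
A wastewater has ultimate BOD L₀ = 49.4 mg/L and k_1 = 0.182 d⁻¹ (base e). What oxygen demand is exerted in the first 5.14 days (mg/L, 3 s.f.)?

y ≈ 30.0 mg/L

y_t = L₀(1 − e^(−k_1 t)) = 49.4 × (1 − e^(−0.182×5.14))
= 49.4 × (1 − 0.3924) = 49.4 × 0.6076 = 30.02 mg/L.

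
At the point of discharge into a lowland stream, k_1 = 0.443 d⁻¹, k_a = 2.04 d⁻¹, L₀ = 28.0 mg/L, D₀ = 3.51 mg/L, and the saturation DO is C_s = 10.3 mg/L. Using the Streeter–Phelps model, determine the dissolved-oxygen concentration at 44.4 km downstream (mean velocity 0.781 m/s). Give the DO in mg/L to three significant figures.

Travel time t = x/v = 44.4 km / (0.781 m/s) = 44400 m / 0.781 m/s = 56850 s = 0.6580 d.
k_1 L₀/(k_a−k_1) = 0.443×28.0/(2.04−0.443) = 12.40/1.597 = 7.767 mg/L.
e^(−k_1 t) = e^(−0.443×0.6580) = 0.7472; e^(−k_a t) = e^(−2.04×0.6580) = 0.2612.
D = 7.767 × (0.7472 − 0.2612) + 3.51 × 0.2612 = 3.774 + 0.9170 = 4.691 mg/L.
DO = C_s − D = 10.3 − 4.691 = 5.609 mg/L.

DO ≈ 5.61 mg/L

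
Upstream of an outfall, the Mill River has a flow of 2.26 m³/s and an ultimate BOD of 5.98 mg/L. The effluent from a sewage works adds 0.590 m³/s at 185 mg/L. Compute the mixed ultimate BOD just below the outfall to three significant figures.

Flow-weighted mixing: C = (Q_r C_r + Q_w C_w)/(Q_r + Q_w)
= (2.26×5.98 + 0.590×185)/(2.26 + 0.590) = 122.7/2.850 = 43.04 mg/L.

43.0 mg/L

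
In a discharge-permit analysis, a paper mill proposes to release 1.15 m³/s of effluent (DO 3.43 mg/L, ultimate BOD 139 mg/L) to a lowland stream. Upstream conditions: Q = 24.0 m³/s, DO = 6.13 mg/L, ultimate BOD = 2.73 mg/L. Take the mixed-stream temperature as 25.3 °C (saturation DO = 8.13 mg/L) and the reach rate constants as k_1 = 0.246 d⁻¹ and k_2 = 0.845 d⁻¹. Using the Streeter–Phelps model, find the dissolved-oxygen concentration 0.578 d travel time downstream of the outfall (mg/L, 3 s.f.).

Mixed DO = (24.0×6.13 + 1.15×3.43)/(24.0+1.15) = 151.1/25.15 = 6.007 mg/L.
Mixed L₀ = (24.0×2.73 + 1.15×139)/(25.15) = 225.4/25.15 = 8.961 mg/L.
Initial deficit D₀ = C_s − DO₀ = 8.13 − 6.007 = 2.123 mg/L.
D(0.578) = [0.246×8.961/(0.845−0.246)](e^(−0.246×0.578) − e^(−0.845×0.578)) + 2.123 e^(−0.845×0.578)
= 3.680 × (0.8675 − 0.6136) + 2.123 × 0.6136 = 2.237 mg/L.
DO = 8.13 − 2.237 = 5.893 mg/L.

DO ≈ 5.89 mg/L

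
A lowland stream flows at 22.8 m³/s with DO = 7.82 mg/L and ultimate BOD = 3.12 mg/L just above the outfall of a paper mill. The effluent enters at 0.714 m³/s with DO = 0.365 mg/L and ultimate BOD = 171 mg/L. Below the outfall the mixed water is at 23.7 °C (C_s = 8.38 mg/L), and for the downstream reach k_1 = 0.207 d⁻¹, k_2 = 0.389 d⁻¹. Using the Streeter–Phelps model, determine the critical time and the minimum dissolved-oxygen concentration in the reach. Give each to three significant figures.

t_c ≈ 2.98 d; minimum DO ≈ 6.02 mg/L

Mixed DO = (22.8×7.82 + 0.714×0.365)/(22.8+0.714) = 178.6/23.51 = 7.594 mg/L.
Mixed L₀ = (22.8×3.12 + 0.714×171)/(23.51) = 193.2/23.51 = 8.218 mg/L.
Initial deficit D₀ = C_s − DO₀ = 8.38 − 7.594 = 0.7864 mg/L.
t_c = (1/0.1820) ln[(0.389/0.207)(1 − 0.7864×0.1820/(0.207×8.218))] = 5.495 × ln(1.721) = 2.983 d.
D_c = (0.207/0.389) × 8.218 × e^(−0.207×2.983) = 0.5321 × 8.218 × 0.5393 = 2.358 mg/L.
Minimum DO = 8.38 − 2.358 = 6.022 mg/L.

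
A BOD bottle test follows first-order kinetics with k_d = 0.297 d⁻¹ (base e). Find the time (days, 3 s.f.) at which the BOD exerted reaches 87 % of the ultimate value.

t ≈ 6.87 d

y/L₀ = 1 − e^(−k_d t) = 0.87 ⇒ e^(−k_d t) = 0.130
t = −ln(0.130) / 0.297 = 2.040 / 0.297 = 6.869 d.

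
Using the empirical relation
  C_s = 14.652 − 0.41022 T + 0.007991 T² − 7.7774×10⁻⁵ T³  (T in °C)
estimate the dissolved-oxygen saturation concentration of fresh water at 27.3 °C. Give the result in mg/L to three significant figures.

C_s = 14.652 − 0.41022×27.3 + 0.007991×27.3² − 7.7774×10⁻⁵×27.3³ = 7.826 mg/L.

C_s ≈ 7.83 mg/L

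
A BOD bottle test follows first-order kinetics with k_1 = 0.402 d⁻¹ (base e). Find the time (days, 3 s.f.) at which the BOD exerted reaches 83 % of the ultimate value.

t ≈ 4.41 d

y/L₀ = 1 − e^(−k_1 t) = 0.83 ⇒ e^(−k_1 t) = 0.170
t = −ln(0.170) / 0.402 = 1.772 / 0.402 = 4.408 d.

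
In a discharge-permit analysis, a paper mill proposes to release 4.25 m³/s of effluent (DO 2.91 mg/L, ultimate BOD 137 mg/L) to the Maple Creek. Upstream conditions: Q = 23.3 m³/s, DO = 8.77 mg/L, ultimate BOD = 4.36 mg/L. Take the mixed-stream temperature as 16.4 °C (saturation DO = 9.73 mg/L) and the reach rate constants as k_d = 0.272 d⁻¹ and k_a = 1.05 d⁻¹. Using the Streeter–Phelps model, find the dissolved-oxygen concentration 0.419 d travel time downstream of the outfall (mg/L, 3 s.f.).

DO ≈ 6.38 mg/L

Mixed DO = (23.3×8.77 + 4.25×2.91)/(23.3+4.25) = 216.7/27.55 = 7.866 mg/L.
Mixed L₀ = (23.3×4.36 + 4.25×137)/(27.55) = 683.8/27.55 = 24.82 mg/L.
Initial deficit D₀ = C_s − DO₀ = 9.73 − 7.866 = 1.864 mg/L.
D(0.419) = [0.272×24.82/(1.05−0.272)](e^(−0.272×0.419) − e^(−1.05×0.419)) + 1.864 e^(−1.05×0.419)
= 8.678 × (0.8923 − 0.6441) + 1.864 × 0.6441 = 3.355 mg/L.
DO = 9.73 − 3.355 = 6.375 mg/L.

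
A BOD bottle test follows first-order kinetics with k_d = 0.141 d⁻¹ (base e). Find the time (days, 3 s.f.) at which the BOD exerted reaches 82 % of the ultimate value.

t ≈ 12.2 d

y/L₀ = 1 − e^(−k_d t) = 0.82 ⇒ e^(−k_d t) = 0.180
t = −ln(0.180) / 0.141 = 1.715 / 0.141 = 12.16 d.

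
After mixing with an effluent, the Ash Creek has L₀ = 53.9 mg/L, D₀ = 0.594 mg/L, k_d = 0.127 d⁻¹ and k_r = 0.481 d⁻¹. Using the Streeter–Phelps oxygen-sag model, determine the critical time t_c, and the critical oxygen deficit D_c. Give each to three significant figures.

t_c ≈ 3.67 d; D_c ≈ 8.93 mg/L

t_c = [1/(k_r−k_d)] ln[(k_r/k_d)(1 − D₀(k_r−k_d)/(k_d L₀))]
= [1/(0.481−0.127)] ln[(0.481/0.127)(1 − 0.594×0.3540/(0.127×53.9))]
= (1/0.3540) ln[3.787 × 0.9693] = 2.825 × ln(3.671) = 2.825 × 1.300 = 3.674 d.
L(t_c) = L₀ e^(−k_d t_c) = 53.9 × 0.6272 = 33.80 mg/L, and at the critical point k_r D_c = k_d L, so D_c = (0.127/0.481) × 33.80 = 8.925 mg/L.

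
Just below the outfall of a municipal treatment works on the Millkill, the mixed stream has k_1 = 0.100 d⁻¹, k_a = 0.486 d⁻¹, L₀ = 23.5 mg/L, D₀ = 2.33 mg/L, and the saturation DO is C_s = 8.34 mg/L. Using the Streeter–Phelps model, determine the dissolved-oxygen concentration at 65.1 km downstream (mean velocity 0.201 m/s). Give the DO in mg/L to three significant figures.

Travel time t = x/v = 65.1 km / (0.201 m/s) = 65100 m / 0.201 m/s = 323900 s = 3.749 d.
k_1 L₀/(k_a−k_1) = 0.100×23.5/(0.486−0.100) = 2.350/0.3860 = 6.088 mg/L.
e^(−k_1 t) = e^(−0.100×3.749) = 0.6874; e^(−k_a t) = e^(−0.486×3.749) = 0.1617.
D = 6.088 × (0.6874 − 0.1617) + 2.33 × 0.1617 = 3.200 + 0.3768 = 3.577 mg/L.
DO = C_s − D = 8.34 − 3.577 = 4.763 mg/L.

DO ≈ 4.76 mg/L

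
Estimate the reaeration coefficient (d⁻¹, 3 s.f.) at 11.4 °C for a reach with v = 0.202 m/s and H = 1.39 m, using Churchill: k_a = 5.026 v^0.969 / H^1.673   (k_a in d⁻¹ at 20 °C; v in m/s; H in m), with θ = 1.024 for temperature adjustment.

k_a ≈ 0.501 d⁻¹

k_a(20) = 5.026 × 0.202^0.969 / 1.39^1.673 = 5.026 × 0.2123 / 1.735 = 0.6150 d⁻¹.
k_a(11.4) = 0.6150 × 1.024^(11.4−20) = 0.6150 × 0.8155 = 0.5015 d⁻¹.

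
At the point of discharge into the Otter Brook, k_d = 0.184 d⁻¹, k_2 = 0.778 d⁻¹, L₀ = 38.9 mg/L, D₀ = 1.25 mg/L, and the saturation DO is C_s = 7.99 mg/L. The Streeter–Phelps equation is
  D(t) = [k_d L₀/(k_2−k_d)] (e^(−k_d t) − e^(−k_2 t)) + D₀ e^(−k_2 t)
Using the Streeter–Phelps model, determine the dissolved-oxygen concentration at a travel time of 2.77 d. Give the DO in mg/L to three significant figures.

k_d L₀/(k_2−k_d) = 0.184×38.9/(0.778−0.184) = 7.158/0.5940 = 12.05 mg/L.
e^(−k_d t) = e^(−0.184×2.770) = 0.6007; e^(−k_2 t) = e^(−0.778×2.770) = 0.1159.
D = 12.05 × (0.6007 − 0.1159) + 1.25 × 0.1159 = 5.842 + 0.1449 = 5.987 mg/L.
DO = C_s − D = 7.99 − 5.987 = 2.003 mg/L.

DO ≈ 2.00 mg/L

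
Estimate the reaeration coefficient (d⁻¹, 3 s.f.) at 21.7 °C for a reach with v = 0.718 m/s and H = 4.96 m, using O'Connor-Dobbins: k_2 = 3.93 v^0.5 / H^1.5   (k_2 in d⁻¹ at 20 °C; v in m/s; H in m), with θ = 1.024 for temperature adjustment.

k_2(20) = 3.93 × 0.718^0.5 / 4.96^1.5 = 3.93 × 0.8473 / 11.05 = 0.3015 d⁻¹.
k_2(21.7) = 0.3015 × 1.024^(21.7−20) = 0.3015 × 1.041 = 0.3139 d⁻¹.

k_2 ≈ 0.314 d⁻¹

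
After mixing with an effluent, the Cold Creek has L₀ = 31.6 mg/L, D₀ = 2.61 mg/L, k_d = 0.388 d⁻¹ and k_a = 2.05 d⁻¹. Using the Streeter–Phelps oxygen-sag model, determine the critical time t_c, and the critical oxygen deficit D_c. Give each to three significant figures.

t_c ≈ 0.739 d; D_c ≈ 4.49 mg/L

At the critical point dD/dt = 0, so k_d L₀ e^(−k_d t) = k_a D. Substituting D(t) from the Streeter–Phelps equation and solving for t gives
t_c = ln[(k_a/k_d)(1 − D₀(k_a−k_d)/(k_d L₀))] / (k_a−k_d).
Here k_a−k_d = 1.662 d⁻¹ and 1 − D₀(k_a−k_d)/(k_d L₀) = 1 − 2.61×1.662/(0.388×31.6) = 0.6462, so
t_c = ln(5.284 × 0.6462) / 1.662 = 1.228 / 1.662 = 0.7388 d.
L(t_c) = L₀ e^(−k_d t_c) = 31.6 × 0.7508 = 23.72 mg/L, and at the critical point k_a D_c = k_d L, so D_c = (0.388/2.05) × 23.72 = 4.490 mg/L.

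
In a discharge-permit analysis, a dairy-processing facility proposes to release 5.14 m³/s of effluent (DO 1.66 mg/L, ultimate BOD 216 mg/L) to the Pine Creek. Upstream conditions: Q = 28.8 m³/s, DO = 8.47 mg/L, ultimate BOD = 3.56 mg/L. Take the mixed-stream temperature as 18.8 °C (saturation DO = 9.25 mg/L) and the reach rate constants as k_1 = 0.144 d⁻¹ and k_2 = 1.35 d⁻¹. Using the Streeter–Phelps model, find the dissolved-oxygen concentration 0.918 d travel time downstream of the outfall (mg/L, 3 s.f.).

DO ≈ 6.22 mg/L

Mixed DO = (28.8×8.47 + 5.14×1.66)/(28.8+5.14) = 252.5/33.94 = 7.439 mg/L.
Mixed L₀ = (28.8×3.56 + 5.14×216)/(33.94) = 1213/33.94 = 35.73 mg/L.
Initial deficit D₀ = C_s − DO₀ = 9.25 − 7.439 = 1.811 mg/L.
D(0.918) = [0.144×35.73/(1.35−0.144)](e^(−0.144×0.918) − e^(−1.35×0.918)) + 1.811 e^(−1.35×0.918)
= 4.267 × (0.8762 − 0.2896) + 1.811 × 0.2896 = 3.027 mg/L.
DO = 9.25 − 3.027 = 6.223 mg/L.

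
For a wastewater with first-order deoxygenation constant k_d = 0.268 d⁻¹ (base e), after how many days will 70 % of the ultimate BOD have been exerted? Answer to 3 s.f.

y/L₀ = 1 − e^(−k_d t) = 0.70 ⇒ e^(−k_d t) = 0.300
t = −ln(0.300) / 0.268 = 1.204 / 0.268 = 4.492 d.

t ≈ 4.49 d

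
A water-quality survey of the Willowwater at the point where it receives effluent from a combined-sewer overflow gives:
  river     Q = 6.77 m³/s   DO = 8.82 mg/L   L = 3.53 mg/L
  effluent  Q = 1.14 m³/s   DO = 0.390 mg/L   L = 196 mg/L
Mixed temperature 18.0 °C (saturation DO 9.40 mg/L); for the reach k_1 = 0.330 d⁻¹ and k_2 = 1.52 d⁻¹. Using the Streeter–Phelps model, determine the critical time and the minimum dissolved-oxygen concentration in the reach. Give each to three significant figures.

Mixed DO = (6.77×8.82 + 1.14×0.390)/(6.77+1.14) = 60.16/7.910 = 7.605 mg/L.
Mixed L₀ = (6.77×3.53 + 1.14×196)/(7.910) = 247.3/7.910 = 31.27 mg/L.
Initial deficit D₀ = C_s − DO₀ = 9.40 − 7.605 = 1.795 mg/L.
t_c = (1/1.190) ln[(1.52/0.330)(1 − 1.795×1.190/(0.330×31.27))] = 0.8403 × ln(3.653) = 1.089 d.
D_c = (0.330/1.52) × 31.27 × e^(−0.330×1.089) = 0.2171 × 31.27 × 0.6982 = 4.740 mg/L.
Minimum DO = 9.40 − 4.740 = 4.660 mg/L.

t_c ≈ 1.09 d; minimum DO ≈ 4.66 mg/L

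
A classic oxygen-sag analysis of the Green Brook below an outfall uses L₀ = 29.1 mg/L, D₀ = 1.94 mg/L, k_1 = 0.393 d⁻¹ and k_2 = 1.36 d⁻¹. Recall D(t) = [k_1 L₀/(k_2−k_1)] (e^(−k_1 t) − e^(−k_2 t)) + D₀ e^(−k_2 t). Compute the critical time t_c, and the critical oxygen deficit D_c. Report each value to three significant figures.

t_c ≈ 1.10 d; D_c ≈ 5.46 mg/L

With k_2/k_1 = 3.461 and 1 − D₀(k_2−k_1)/(k_1 L₀) = 0.8360,
t_c = ln(3.461 × 0.8360) / (1.36 − 0.393) = ln(2.893) / 0.9670 = 1.062/0.9670 = 1.099 d.
D_c = (k_1/k_2) L₀ e^(−k_1 t_c) = (0.393/1.36) × 29.1 × e^(−0.393×1.099) = 0.2890 × 29.1 × 0.6494 = 5.461 mg/L.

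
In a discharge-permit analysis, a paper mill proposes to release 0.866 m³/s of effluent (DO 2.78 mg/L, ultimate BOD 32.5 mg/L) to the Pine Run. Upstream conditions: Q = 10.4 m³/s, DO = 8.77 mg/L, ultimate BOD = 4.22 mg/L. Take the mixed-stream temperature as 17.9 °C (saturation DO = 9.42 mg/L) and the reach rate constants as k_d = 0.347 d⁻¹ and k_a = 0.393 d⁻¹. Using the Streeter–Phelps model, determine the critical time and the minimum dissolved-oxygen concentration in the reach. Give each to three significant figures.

Mixed DO = (10.4×8.77 + 0.866×2.78)/(10.4+0.866) = 93.62/11.27 = 8.310 mg/L.
Mixed L₀ = (10.4×4.22 + 0.866×32.5)/(11.27) = 72.03/11.27 = 6.394 mg/L.
Initial deficit D₀ = C_s − DO₀ = 9.42 − 8.310 = 1.110 mg/L.
t_c = (1/0.04600) ln[(0.393/0.347)(1 − 1.110×0.04600/(0.347×6.394))] = 21.74 × ln(1.106) = 2.200 d.
D_c = (0.347/0.393) × 6.394 × e^(−0.347×2.200) = 0.8830 × 6.394 × 0.4661 = 2.631 mg/L.
Minimum DO = 9.42 − 2.631 = 6.789 mg/L.

t_c ≈ 2.20 d; minimum DO ≈ 6.79 mg/L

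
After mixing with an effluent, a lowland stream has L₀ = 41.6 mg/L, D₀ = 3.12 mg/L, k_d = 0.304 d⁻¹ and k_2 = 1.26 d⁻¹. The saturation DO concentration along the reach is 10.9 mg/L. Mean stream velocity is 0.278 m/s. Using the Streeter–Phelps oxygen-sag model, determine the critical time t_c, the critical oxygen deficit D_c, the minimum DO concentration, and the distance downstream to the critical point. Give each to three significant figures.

t_c ≈ 1.21 d; D_c ≈ 6.96 mg/L; min DO ≈ 3.94 mg/L; x_c ≈ 29.0 km

At the critical point dD/dt = 0, so k_d L₀ e^(−k_d t) = k_2 D. Substituting D(t) from the Streeter–Phelps equation and solving for t gives
t_c = ln[(k_2/k_d)(1 − D₀(k_2−k_d)/(k_d L₀))] / (k_2−k_d).
Here k_2−k_d = 0.9560 d⁻¹ and 1 − D₀(k_2−k_d)/(k_d L₀) = 1 − 3.12×0.9560/(0.304×41.6) = 0.7641, so
t_c = ln(4.145 × 0.7641) / 0.9560 = 1.153 / 0.9560 = 1.206 d.
D_c = (k_d/k_2) L₀ e^(−k_d t_c) = (0.304/1.26) × 41.6 × e^(−0.304×1.206) = 0.2413 × 41.6 × 0.6931 = 6.956 mg/L.
Minimum DO = C_s − D_c = 10.9 − 6.956 = 3.944 mg/L.
x_c = v t_c = 0.278 m/s × 1.206 d × 86400 s/d = 28960 m ≈ 29.0 km.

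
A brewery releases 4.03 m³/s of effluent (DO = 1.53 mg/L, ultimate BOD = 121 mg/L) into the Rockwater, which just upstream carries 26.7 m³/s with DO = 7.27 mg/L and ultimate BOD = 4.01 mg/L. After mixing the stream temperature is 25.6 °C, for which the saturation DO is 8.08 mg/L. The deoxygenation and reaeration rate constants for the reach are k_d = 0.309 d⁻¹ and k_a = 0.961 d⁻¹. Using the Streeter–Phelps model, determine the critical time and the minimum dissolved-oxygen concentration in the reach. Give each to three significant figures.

t_c ≈ 1.45 d; minimum DO ≈ 4.11 mg/L

Mixed DO = (26.7×7.27 + 4.03×1.53)/(26.7+4.03) = 200.3/30.73 = 6.517 mg/L.
Mixed L₀ = (26.7×4.01 + 4.03×121)/(30.73) = 594.7/30.73 = 19.35 mg/L.
Initial deficit D₀ = C_s − DO₀ = 8.08 − 6.517 = 1.563 mg/L.
t_c = (1/0.6520) ln[(0.961/0.309)(1 − 1.563×0.6520/(0.309×19.35))] = 1.534 × ln(2.580) = 1.454 d.
D_c = (0.309/0.961) × 19.35 × e^(−0.309×1.454) = 0.3215 × 19.35 × 0.6381 = 3.971 mg/L.
Minimum DO = 8.08 − 3.971 = 4.109 mg/L.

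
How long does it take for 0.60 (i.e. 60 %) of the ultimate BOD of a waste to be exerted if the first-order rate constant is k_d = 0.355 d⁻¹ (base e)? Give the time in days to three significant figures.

y/L₀ = 1 − e^(−k_d t) = 0.60 ⇒ e^(−k_d t) = 0.400
t = −ln(0.400) / 0.355 = 0.9163 / 0.355 = 2.581 d.

t ≈ 2.58 d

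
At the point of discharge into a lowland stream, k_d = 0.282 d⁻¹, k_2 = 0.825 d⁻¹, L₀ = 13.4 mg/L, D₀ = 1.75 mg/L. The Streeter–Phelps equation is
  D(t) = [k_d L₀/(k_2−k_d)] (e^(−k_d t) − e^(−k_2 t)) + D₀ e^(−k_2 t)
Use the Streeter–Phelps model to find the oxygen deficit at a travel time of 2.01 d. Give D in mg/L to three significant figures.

k_d L₀/(k_2−k_d) = 0.282×13.4/(0.825−0.282) = 3.779/0.5430 = 6.959 mg/L.
e^(−k_d t) = e^(−0.282×2.010) = 0.5673; e^(−k_2 t) = e^(−0.825×2.010) = 0.1905.
D = 6.959 × (0.5673 − 0.1905) + 1.75 × 0.1905 = 2.623 + 0.3333 = 2.956 mg/L.

D ≈ 2.96 mg/L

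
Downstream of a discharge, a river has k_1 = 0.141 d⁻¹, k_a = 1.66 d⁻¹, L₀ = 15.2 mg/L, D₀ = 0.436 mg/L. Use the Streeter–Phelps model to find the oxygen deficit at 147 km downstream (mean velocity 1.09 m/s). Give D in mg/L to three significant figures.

D ≈ 1.06 mg/L

Travel time t = x/v = 147 km / (1.09 m/s) = 147000 m / 1.09 m/s = 134900 s = 1.561 d.
k_1 L₀/(k_a−k_1) = 0.141×15.2/(1.66−0.141) = 2.143/1.519 = 1.411 mg/L.
e^(−k_1 t) = e^(−0.141×1.561) = 0.8024; e^(−k_a t) = e^(−1.66×1.561) = 0.07494.
D = 1.411 × (0.8024 − 0.07494) + 0.436 × 0.07494 = 1.026 + 0.03267 = 1.059 mg/L.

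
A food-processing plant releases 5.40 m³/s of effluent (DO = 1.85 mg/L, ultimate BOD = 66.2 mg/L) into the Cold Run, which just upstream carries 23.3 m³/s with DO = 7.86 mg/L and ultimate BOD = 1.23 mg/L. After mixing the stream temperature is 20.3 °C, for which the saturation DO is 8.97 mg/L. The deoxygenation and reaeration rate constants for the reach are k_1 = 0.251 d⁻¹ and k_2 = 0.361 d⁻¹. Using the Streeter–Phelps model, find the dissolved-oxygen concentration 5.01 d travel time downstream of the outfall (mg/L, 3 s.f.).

Mixed DO = (23.3×7.86 + 5.40×1.85)/(23.3+5.40) = 193.1/28.70 = 6.729 mg/L.
Mixed L₀ = (23.3×1.23 + 5.40×66.2)/(28.70) = 386.1/28.70 = 13.45 mg/L.
Initial deficit D₀ = C_s − DO₀ = 8.97 − 6.729 = 2.241 mg/L.
D(5.01) = [0.251×13.45/(0.361−0.251)](e^(−0.251×5.01) − e^(−0.361×5.01)) + 2.241 e^(−0.361×5.01)
= 30.70 × (0.2844 − 0.1639) + 2.241 × 0.1639 = 4.066 mg/L.
DO = 8.97 − 4.066 = 4.904 mg/L.

DO ≈ 4.90 mg/L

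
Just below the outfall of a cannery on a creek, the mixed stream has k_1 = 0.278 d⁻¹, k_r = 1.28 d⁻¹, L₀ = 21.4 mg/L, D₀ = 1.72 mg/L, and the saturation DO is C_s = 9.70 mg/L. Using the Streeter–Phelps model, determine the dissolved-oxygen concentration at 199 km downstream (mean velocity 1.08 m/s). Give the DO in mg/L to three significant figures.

DO ≈ 6.69 mg/L

Travel time t = x/v = 199 km / (1.08 m/s) = 199000 m / 1.08 m/s = 184300 s = 2.133 d.
k_1 L₀/(k_r−k_1) = 0.278×21.4/(1.28−0.278) = 5.949/1.002 = 5.937 mg/L.
e^(−k_1 t) = e^(−0.278×2.133) = 0.5527; e^(−k_r t) = e^(−1.28×2.133) = 0.06523.
D = 5.937 × (0.5527 − 0.06523) + 1.72 × 0.06523 = 2.894 + 0.1122 = 3.007 mg/L.
DO = C_s − D = 9.70 − 3.007 = 6.693 mg/L.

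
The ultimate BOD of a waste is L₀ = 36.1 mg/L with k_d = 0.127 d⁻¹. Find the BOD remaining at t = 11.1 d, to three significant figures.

L_t = L₀ e^(−k_d t) = 36.1 × e^(−0.127×11.1) = 36.1 × 0.2442 = 8.816 mg/L.

L ≈ 8.82 mg/L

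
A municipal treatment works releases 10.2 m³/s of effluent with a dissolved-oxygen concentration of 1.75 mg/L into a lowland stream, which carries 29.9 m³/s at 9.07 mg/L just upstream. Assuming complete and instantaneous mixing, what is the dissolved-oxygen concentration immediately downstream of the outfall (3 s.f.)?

7.21 mg/L

Flow-weighted mixing: C = (Q_r C_r + Q_w C_w)/(Q_r + Q_w)
= (29.9×9.07 + 10.2×1.75)/(29.9 + 10.2) = 289.0/40.10 = 7.208 mg/L.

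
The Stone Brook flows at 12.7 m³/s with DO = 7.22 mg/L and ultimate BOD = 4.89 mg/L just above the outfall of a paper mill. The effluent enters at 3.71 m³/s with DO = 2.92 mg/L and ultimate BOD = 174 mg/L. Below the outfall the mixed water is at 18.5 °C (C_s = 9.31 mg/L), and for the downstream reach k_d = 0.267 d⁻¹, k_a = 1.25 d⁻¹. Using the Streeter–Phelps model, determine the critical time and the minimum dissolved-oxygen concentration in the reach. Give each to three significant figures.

t_c ≈ 1.26 d; minimum DO ≈ 2.73 mg/L

Mixed DO = (12.7×7.22 + 3.71×2.92)/(12.7+3.71) = 102.5/16.41 = 6.248 mg/L.
Mixed L₀ = (12.7×4.89 + 3.71×174)/(16.41) = 707.6/16.41 = 43.12 mg/L.
Initial deficit D₀ = C_s − DO₀ = 9.31 − 6.248 = 3.062 mg/L.
t_c = (1/0.9830) ln[(1.25/0.267)(1 − 3.062×0.9830/(0.267×43.12))] = 1.017 × ln(3.458) = 1.262 d.
D_c = (0.267/1.25) × 43.12 × e^(−0.267×1.262) = 0.2136 × 43.12 × 0.7139 = 6.576 mg/L.
Minimum DO = 9.31 − 6.576 = 2.734 mg/L.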